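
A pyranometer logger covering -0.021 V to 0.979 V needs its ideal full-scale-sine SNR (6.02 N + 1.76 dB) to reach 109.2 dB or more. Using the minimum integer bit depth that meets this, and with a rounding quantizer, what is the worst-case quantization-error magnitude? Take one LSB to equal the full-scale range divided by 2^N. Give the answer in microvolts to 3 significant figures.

The full-scale span is 0.979 − (-0.021) = 1 V.
6.02 N + 1.76 ≥ 109.2 gives N ≥ 17.847, so the minimum integer is 18.
LSB = 1 V ÷ 2^18 = 1/262144 V = 3.8147 µV.
Max error for round-to-nearest is LSB/2 = 1.91 µV.

1.91 µV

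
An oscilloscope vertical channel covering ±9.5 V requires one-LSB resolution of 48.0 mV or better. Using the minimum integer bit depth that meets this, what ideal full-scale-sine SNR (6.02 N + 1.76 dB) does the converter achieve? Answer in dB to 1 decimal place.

55.9 dB

Span: 9.5 V − (-9.5 V) = 19 V.
Need 2^N ≥ 19 V / 48.0 mV = 395.8 → N_min = 9.
6.02(9) + 1.76 = 55.94 dB.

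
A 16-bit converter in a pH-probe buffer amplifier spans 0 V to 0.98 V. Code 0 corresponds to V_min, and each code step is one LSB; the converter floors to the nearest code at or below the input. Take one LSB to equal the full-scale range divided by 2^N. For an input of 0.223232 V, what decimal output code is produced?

Span = 0.98 V. LSB = 0.98 V / 2^16 ≈ 14.95 µV.
code = ⌊(V_in − V_min)/LSB⌋ = ⌊(V_in − V_min) × 2^16 / range⌋
     = ⌊(0.223232 − (0)) × 65536 / 0.98⌋ = ⌊0.223232 × 65536/0.98⌋
     = ⌊14928.298⌋ = 14928.

14928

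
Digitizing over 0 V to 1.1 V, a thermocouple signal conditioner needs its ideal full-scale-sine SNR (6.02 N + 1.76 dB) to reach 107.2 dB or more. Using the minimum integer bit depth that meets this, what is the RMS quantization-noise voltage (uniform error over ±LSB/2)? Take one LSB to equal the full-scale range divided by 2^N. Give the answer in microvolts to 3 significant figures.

Range is 1.1 V.
Solving 6.02 N ≥ 107.2 − 1.76: N ≥ 17.515. Round up → N = 18.
One LSB is 1.1 V / 262144 = 4.1962 µV.
V_rms = LSB/√12 = 1.21 µV.

1.21 µV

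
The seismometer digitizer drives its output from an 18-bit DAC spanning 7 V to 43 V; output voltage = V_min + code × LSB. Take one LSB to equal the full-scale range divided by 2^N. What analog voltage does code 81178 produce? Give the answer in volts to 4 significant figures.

18.15 V

The full-scale span is 43 − (7) = 36 V. LSB = 36 V / 2^18.
Output = V_min + (81178/262144) × range = 7 + 0.309669 × 36 V
      = 7 + 11.1481 = 18.1481 V.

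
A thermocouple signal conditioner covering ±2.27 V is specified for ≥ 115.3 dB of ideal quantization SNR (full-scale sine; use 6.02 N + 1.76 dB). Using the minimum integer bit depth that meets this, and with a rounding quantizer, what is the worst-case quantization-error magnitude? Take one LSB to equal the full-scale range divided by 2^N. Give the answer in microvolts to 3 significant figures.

4.33 µV

Full-scale range = 2.27 V − (-2.27 V) = 4.54 V.
N ≥ (115.3 − 1.76)/6.02 = 18.860 → N_min = 19.
LSB = 4.54 V / 2^19 = 8.6594 µV.
Max error for round-to-nearest is LSB/2 = 4.33 µV.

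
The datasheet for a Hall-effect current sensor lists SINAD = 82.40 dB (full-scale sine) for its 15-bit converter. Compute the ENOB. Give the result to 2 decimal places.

ENOB = (SINAD − 1.76) / 6.02 = (82.40 − 1.76) / 6.02 = 80.64 / 6.02 = 13.3953.

13.40 bits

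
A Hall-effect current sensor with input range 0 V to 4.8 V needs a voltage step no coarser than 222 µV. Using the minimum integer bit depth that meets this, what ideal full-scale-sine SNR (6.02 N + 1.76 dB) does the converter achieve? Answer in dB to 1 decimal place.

Range is 4.8 V.
Need 2^N ≥ 4.8 V / 222 µV = 21620 → N_min = 15.
Ideal SNR at N = 15: 6.02·15 + 1.76 = 92.1 dB.

92.1 dB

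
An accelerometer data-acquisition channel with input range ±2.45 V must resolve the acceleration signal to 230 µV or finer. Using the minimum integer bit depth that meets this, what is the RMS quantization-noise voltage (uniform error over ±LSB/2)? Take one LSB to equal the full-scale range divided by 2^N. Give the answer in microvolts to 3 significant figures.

Full-scale range = 2.45 V − (-2.45 V) = 4.9 V.
4.9 V / 230 µV = 21300. Since 2^14 = 16384 and 2^15 = 32768, N = 15.
LSB = 4.9 V ÷ 2^15 = 4.9/32768 V = 149.54 µV.
RMS noise = LSB/√12 = 43.2 µV.

43.2 µV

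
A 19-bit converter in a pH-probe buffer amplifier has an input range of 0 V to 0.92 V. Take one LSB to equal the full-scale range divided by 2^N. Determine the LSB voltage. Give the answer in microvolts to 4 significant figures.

1.755 µV

Range is 0.92 V.
Number of codes = 2^19 = 524288.
LSB = 0.92 V ÷ 2^19 = 0.92/524288 V = 1.755 µV.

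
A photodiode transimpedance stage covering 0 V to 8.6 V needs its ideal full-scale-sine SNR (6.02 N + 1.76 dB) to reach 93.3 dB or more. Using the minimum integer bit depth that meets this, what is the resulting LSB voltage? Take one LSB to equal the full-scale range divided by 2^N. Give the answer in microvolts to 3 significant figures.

131 µV

Full-scale range = 8.6 V.
Solving 6.02 N ≥ 93.3 − 1.76: N ≥ 15.206. Round up → N = 16.
LSB = 8.6 V / 2^16 = 131 µV.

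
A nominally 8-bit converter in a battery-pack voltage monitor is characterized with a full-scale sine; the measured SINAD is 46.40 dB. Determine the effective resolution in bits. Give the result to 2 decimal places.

ENOB = (46.40 − 1.76)/6.02 = 7.4153 bits.

7.42 bits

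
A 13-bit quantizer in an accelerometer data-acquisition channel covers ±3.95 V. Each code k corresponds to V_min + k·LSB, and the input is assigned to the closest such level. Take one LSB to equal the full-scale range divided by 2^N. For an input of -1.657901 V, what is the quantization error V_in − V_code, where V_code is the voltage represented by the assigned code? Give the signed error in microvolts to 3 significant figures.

Full-scale range = 3.95 V − (-3.95 V) = 7.9 V. LSB = 7.9 V / 2^13 ≈ 0.9644 mV.
(-1.657901 − (-3.95)) / LSB = 2.292099 × 8192/7.9 = 2376.8196. Nearest integer: k = 2377.
V_code = -3.95 + (2377/8192) × 7.9 = -1.657727051 V.
V_in − V_code = -1.657901 − (-1.657727051) = −174 µV.

−174 µV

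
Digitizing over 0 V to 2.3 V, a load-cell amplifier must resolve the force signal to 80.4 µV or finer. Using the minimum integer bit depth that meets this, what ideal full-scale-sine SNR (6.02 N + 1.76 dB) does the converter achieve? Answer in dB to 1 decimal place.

92.1 dB

Span = 2.3 V.
Need 2^N ≥ 2.3 V / 80.4 µV = 28610 → N_min = 15.
SNR = 6.02 × 15 + 1.76 = 92.06 dB.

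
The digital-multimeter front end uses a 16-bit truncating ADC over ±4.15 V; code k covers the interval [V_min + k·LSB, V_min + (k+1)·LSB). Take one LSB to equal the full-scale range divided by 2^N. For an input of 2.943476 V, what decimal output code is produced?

56009

Full-scale range = 4.15 V − (-4.15 V) = 8.3 V. LSB = 8.3 V / 2^16 ≈ 126.6 µV.
code = ⌊(V_in − V_min)/LSB⌋ = ⌊(V_in − V_min) × 2^16 / range⌋
     = ⌊(2.943476 − (-4.15)) × 65536 / 8.3⌋ = ⌊7.093476 × 65536/8.3⌋
     = ⌊56009.403⌋ = 56009.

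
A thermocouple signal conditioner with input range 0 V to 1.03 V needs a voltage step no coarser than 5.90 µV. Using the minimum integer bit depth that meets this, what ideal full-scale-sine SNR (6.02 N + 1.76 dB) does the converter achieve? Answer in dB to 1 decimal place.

V_FS = 1.03 V.
Need 2^N ≥ 1.03 V / 5.90 µV = 174600 → N_min = 18.
6.02(18) + 1.76 = 110.12 dB.

110.1 dB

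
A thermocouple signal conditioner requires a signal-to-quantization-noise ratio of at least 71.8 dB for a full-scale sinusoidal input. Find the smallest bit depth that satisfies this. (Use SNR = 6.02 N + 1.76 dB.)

6.02 N + 1.76 ≥ 71.8 gives N ≥ 11.635, so the minimum integer is 12.

12 bits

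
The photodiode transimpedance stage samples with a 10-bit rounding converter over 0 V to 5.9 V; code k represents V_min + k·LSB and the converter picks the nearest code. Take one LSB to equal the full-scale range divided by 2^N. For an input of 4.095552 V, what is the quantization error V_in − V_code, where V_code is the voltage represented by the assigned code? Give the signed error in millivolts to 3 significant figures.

−1.03 mV

Full-scale range = 5.9 V. LSB = 5.9 V / 2^10 ≈ 5.762 mV.
Position in LSBs: (4.095552 − (0)) × 1024/5.9 = 710.8212; rounding gives k = 711.
Reconstructed level: 0 + 711 × 5.9/1024 V = 4.096582031 V.
V_in − V_code = 4.095552 − (4.096582031) = −1.03 mV.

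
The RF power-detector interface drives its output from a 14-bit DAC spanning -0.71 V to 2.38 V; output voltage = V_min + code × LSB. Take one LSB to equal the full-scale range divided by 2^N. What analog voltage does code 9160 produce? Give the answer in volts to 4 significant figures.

1.018 V

Span: 2.38 V − (-0.71 V) = 3.09 V. LSB = 3.09 V / 2^14.
V_out = -0.71 + 9160 × (3.09/16384) V
      = -0.71 + 1.72756 = 1.01756 V.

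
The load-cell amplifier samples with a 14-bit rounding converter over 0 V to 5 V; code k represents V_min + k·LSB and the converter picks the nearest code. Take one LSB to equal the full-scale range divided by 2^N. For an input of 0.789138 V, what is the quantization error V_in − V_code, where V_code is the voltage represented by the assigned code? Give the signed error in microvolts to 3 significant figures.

Span = 5 V. LSB = 5 V / 2^14 ≈ 305.2 µV.
Position in LSBs: (0.789138 − (0)) × 16384/5 = 2585.8474; rounding gives k = 2586.
V_code = 0 + (2586/16384) × 5 = 0.78918457031 V.
Error = V_in − V_code = 0.789138 − (0.78918457031) = −46.6 µV.

−46.6 µV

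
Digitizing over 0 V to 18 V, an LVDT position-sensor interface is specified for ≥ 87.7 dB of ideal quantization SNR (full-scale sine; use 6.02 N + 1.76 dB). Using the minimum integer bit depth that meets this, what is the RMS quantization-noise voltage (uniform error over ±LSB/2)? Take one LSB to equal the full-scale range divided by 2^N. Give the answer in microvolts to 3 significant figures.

V_FS = 18 V.
Solving 6.02 N ≥ 87.7 − 1.76: N ≥ 14.276. Round up → N = 15.
LSB = 18 V / 2^15 = 0.54932 mV.
RMS noise = LSB/√12 = 159 µV.

159 µV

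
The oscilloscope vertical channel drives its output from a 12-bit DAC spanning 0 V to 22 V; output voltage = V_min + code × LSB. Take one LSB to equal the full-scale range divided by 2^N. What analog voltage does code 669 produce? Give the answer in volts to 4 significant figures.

Full-scale range = 22 V. LSB = 22 V / 2^12.
V_out = V_min + code × LSB = 0 V + 669 × 22 V / 4096
      = 0 + 3.59326 = 3.59326 V.

3.593 V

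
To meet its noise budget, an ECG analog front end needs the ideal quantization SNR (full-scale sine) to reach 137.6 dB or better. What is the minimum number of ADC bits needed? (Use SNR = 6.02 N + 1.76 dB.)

23 bits

N ≥ (137.6 − 1.76)/6.02 = 22.565 → N_min = 23.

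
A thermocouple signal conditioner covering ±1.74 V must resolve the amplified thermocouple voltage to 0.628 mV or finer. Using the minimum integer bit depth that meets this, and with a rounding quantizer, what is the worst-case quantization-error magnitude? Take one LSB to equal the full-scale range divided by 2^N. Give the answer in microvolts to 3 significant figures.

Range = 1.74 − (-1.74) = 3.48 V.
Levels needed ≥ 3.48/0.628 mV = 5541. 2^13 = 8192 suffices, so N_min = 13.
LSB = 3.48 V ÷ 2^13 = 3.48/8192 V = 424.80 µV.
|e|_max = LSB/2 = 212 µV.

212 µV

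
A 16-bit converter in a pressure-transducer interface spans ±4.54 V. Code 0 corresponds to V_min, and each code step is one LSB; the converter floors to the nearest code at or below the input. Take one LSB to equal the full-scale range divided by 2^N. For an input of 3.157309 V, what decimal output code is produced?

55556

Full-scale range = 4.54 V − (-4.54 V) = 9.08 V. LSB = 9.08 V / 2^16 ≈ 138.5 µV.
V_in − V_min = 3.157309 − (-4.54) = 7.697309 V.
Divide by LSB: 7.697309 × 65536/9.08 = 55556.2602.
Truncating gives code 55556.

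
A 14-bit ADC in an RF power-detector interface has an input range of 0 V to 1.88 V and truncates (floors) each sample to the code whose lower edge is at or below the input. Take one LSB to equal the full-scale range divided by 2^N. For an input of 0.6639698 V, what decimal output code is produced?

Span = 1.88 V. LSB = 1.88 V / 2^14 ≈ 114.7 µV.
(V_in − V_min) × 2^14/range = (0.6639698 − (0)) × 16384/1.88 = 5786.426.
Floor → code = 5786.

5786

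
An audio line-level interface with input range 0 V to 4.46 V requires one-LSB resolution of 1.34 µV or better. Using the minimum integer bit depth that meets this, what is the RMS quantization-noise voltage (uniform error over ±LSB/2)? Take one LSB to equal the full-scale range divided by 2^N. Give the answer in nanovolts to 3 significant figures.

Range is 4.46 V.
Levels needed ≥ 4.46/1.34 µV = 3.328e6. 2^22 = 4194304 suffices, so N_min = 22.
One LSB is 4.46 V / 4194304 = 1.0633 µV.
V_rms = LSB/√12 = 307 nV.

307 nV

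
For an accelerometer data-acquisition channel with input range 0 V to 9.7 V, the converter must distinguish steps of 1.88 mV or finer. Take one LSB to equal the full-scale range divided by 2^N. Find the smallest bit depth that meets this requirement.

13 bits

Span = 9.7 V.
Required number of levels: 9.7/1.88 mV = 5159.6; smallest N with 2^N ≥ that is 13.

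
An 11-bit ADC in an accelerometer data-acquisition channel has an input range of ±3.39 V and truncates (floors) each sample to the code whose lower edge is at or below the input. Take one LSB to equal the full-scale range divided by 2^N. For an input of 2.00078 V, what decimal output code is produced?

1628

The full-scale span is 3.39 − (-3.39) = 6.78 V. LSB = 6.78 V / 2^11 ≈ 3.311 mV.
V_in − V_min = 2.00078 − (-3.39) = 5.39078 V.
Divide by LSB: 5.39078 × 2048/6.78 = 1628.3654.
Truncating gives code 1628.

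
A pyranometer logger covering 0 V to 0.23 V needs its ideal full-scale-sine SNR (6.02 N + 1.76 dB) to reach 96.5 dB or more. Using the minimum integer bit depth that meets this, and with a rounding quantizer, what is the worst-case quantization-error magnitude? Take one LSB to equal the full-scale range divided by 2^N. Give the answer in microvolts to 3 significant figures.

Span = 0.23 V.
Required N = ⌈(96.5 − 1.76)/6.02⌉ = ⌈15.738⌉ = 16.
LSB = 0.23 V ÷ 2^16 = 0.23/65536 V = 3.5095 µV.
Half an LSB is 1.75 µV.

1.75 µV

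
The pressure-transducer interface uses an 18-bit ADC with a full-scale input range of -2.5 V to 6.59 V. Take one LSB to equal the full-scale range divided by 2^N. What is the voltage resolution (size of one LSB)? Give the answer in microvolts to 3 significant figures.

34.7 µV

Span: 6.59 V − (-2.5 V) = 9.09 V.
2^18 = 262144 levels.
One LSB is 9.09 V / 262144 = 34.7 µV.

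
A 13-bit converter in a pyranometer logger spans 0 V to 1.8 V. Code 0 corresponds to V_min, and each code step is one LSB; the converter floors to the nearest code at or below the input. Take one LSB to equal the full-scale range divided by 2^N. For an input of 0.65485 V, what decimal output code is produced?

2980

V_FS = 1.8 V. LSB = 1.8 V / 2^13 ≈ 219.7 µV.
V_in − V_min = 0.65485 − (0) = 0.65485 V.
Divide by LSB: 0.65485 × 8192/1.8 = 2980.2951.
Truncating gives code 2980.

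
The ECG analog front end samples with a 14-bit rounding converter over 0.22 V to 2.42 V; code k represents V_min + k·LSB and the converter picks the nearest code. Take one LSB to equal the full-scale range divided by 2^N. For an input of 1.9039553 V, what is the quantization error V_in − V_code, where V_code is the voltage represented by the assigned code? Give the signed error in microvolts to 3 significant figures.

Full-scale range = 2.42 V − (0.22 V) = 2.2 V. LSB = 2.2 V / 2^14 ≈ 134.3 µV.
(1.9039553 − (0.22)) / LSB = 1.6839553 × 16384/2.2 = 12540.8744. Nearest integer: k = 12541.
V_code = V_min + k × range/2^14 = 0.22 + 12541 × 2.2/16384 = 1.9039721680 V.
V_in − V_code = 1.9039553 − (1.9039721680) = −16.9 µV.

−16.9 µV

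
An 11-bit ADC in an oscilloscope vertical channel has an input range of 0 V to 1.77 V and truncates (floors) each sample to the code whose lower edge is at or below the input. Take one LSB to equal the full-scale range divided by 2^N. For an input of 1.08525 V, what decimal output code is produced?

Span = 1.77 V. LSB = 1.77 V / 2^11 ≈ 0.8643 mV.
(V_in − V_min) × 2^11/range = (1.08525 − (0)) × 2048/1.77 = 1255.702.
Floor → code = 1255.

1255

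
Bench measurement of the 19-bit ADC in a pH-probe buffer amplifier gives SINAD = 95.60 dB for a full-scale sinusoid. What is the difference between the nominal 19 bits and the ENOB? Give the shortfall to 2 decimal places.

N_eff = (95.60 − 1.76)/6.02 = 15.5880 bits.
19 − 15.5880 = 3.41 bits below nominal.

3.41 bits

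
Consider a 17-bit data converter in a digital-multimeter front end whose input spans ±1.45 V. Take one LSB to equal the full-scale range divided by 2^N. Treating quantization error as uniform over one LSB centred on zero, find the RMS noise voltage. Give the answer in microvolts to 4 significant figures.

Full-scale range = 1.45 V − (-1.45 V) = 2.9 V.
LSB = 2.9 V / 2^17 = 22.1252 µV.
σ_q = LSB/√12 = 22.1252 µV/3.4641 = 6.387 µV.

6.387 µV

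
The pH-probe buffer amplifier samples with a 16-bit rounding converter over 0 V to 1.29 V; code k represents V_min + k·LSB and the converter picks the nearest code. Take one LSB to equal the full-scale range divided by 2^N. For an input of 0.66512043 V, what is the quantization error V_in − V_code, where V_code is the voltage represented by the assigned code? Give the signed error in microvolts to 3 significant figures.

Span = 1.29 V. LSB = 1.29 V / 2^16 ≈ 19.68 µV.
Position in LSBs: (0.66512043 − (0)) × 65536/1.29 = 33790.1802; rounding gives k = 33790.
V_code = 0 + (33790/65536) × 1.29 = 0.66511688232 V.
V_in − V_code = 0.66512043 − (0.66511688232) = +3.55 µV.

+3.55 µV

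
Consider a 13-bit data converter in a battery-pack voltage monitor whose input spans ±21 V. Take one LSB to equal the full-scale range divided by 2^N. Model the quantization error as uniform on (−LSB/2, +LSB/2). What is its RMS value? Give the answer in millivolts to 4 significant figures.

Full-scale range = 21 V − (-21 V) = 42 V.
LSB = 42 V ÷ 2^13 = 42/8192 V = 5.12695 mV.
σ_q = LSB/√12 = 5.12695 mV/3.4641 = 1.480 mV.

1.480 mV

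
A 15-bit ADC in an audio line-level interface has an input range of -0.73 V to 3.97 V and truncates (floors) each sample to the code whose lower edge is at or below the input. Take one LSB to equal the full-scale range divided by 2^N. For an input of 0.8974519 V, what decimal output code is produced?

11346

Range = 3.97 − (-0.73) = 4.7 V. LSB = 4.7 V / 2^15 ≈ 143.4 µV.
V_in − V_min = 0.8974519 − (-0.73) = 1.6274519 V.
Divide by LSB: 1.6274519 × 32768/4.7 = 11346.4561.
Truncating gives code 11346.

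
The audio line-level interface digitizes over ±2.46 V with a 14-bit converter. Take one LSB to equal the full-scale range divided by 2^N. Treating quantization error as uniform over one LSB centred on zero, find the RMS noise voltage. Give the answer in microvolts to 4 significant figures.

86.69 µV

The full-scale span is 2.46 − (-2.46) = 4.92 V.
One LSB is 4.92 V / 16384 = 300.293 µV.
V_rms = LSB/√12 = 300.293 µV / √12 = 86.69 µV.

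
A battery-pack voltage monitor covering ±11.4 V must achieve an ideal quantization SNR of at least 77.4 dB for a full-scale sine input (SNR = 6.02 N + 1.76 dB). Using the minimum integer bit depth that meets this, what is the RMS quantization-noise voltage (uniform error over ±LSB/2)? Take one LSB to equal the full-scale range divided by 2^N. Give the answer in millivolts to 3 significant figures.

0.803 mV

Full-scale range = 11.4 V − (-11.4 V) = 22.8 V.
Solving 6.02 N ≥ 77.4 − 1.76: N ≥ 12.565. Round up → N = 13.
LSB = 22.8 V / 2^13 = 2.7832 mV.
V_rms = LSB/√12 = 0.803 mV.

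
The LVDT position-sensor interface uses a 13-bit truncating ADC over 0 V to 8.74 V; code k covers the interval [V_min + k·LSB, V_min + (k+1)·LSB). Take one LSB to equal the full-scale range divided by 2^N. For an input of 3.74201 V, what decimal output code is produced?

3507

V_FS = 8.74 V. LSB = 8.74 V / 2^13 ≈ 1.067 mV.
V_in − V_min = 3.74201 − (0) = 3.74201 V.
Divide by LSB: 3.74201 × 8192/8.74 = 3507.3851.
Truncating gives code 3507.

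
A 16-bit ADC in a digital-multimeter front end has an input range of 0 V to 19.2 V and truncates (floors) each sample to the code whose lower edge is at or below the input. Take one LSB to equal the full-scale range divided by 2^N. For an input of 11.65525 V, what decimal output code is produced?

39783

Full-scale range = 19.2 V. LSB = 19.2 V / 2^16 ≈ 293.0 µV.
(V_in − V_min) × 2^16/range = (11.65525 − (0)) × 65536/19.2 = 39783.253.
Floor → code = 39783.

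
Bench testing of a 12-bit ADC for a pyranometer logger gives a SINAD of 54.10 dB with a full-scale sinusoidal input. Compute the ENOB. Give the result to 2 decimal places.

8.69 bits

ENOB = (54.10 − 1.76)/6.02 = 8.6944 bits.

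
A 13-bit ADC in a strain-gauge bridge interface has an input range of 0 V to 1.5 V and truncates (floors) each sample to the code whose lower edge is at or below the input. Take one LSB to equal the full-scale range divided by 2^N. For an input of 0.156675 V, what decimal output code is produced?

V_FS = 1.5 V. LSB = 1.5 V / 2^13 ≈ 183.1 µV.
code = ⌊(V_in − V_min)/LSB⌋ = ⌊(V_in − V_min) × 2^13 / range⌋
     = ⌊(0.156675 − (0)) × 8192 / 1.5⌋ = ⌊0.156675 × 8192/1.5⌋
     = ⌊855.654⌋ = 855.

855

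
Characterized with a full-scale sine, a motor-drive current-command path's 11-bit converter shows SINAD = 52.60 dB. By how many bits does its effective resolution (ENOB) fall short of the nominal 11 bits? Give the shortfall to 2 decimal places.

2.55 bits

N_eff = (52.60 − 1.76)/6.02 = 8.4452 bits.
Shortfall = 11 − 8.4452 = 2.5548 bits.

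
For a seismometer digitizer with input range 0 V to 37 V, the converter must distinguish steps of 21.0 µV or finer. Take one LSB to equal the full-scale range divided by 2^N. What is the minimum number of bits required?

Full-scale range = 37 V.
37 V / 21.0 µV = 1.762e6. Since 2^20 = 1048576 and 2^21 = 2097152, N = 21.

21 bits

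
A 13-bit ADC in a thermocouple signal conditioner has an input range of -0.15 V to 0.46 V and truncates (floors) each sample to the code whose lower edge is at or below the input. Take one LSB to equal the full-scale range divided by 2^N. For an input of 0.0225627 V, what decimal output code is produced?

Span: 0.46 V − (-0.15 V) = 0.61 V. LSB = 0.61 V / 2^13 ≈ 74.46 µV.
V_in − V_min = 0.0225627 − (-0.15) = 0.1725627 V.
Divide by LSB: 0.1725627 × 8192/0.61 = 2317.4322.
Truncating gives code 2317.

2317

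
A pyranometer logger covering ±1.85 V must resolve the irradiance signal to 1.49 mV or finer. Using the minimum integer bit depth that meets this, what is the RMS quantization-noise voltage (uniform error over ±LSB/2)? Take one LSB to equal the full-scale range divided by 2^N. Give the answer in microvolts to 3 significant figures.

261 µV

Range = 1.85 − (-1.85) = 3.7 V.
Required number of levels: 3.7/1.49 mV = 2483.2; smallest N with 2^N ≥ that is 12.
LSB = 3.7 V ÷ 2^12 = 3.7/4096 V = 0.90332 mV.
σ_q = LSB/√12 = 0.90332 mV/3.4641 = 261 µV.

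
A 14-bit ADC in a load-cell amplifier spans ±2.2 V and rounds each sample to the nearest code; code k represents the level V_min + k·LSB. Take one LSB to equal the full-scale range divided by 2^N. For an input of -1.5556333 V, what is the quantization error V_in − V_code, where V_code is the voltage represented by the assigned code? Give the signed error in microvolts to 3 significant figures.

Span: 2.2 V − (-2.2 V) = 4.4 V. LSB = 4.4 V / 2^14 ≈ 268.6 µV.
Position in LSBs: (-1.5556333 − (-2.2)) × 16384/4.4 = 2399.3873; rounding gives k = 2399.
Reconstructed level: -2.2 + 2399 × 4.4/16384 V = -1.5557373047 V.
e = -1.5556333 − (-1.5557373047) = +104 µV.

+104 µV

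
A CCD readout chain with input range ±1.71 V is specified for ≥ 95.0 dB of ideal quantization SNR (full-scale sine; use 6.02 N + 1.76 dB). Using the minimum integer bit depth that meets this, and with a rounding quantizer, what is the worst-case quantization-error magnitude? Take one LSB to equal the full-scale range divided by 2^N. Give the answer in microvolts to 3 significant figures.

26.1 µV

Span: 1.71 V − (-1.71 V) = 3.42 V.
6.02 N + 1.76 ≥ 95.0 gives N ≥ 15.488, so the minimum integer is 16.
LSB = 3.42 V / 2^16 = 52.185 µV.
|e|_max = LSB/2 = 26.1 µV.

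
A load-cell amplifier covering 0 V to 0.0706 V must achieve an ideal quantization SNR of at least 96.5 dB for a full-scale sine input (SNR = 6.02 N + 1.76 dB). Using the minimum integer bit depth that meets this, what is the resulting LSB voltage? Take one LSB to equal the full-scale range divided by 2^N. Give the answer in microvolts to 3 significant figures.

1.08 µV

Full-scale range = 0.0706 V.
6.02 N + 1.76 ≥ 96.5 gives N ≥ 15.738, so the minimum integer is 16.
LSB = 0.0706 V / 2^16 = 1.08 µV.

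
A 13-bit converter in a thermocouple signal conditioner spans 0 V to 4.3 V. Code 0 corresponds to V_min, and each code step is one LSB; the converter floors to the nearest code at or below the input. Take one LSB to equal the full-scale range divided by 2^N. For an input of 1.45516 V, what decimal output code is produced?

2772

Full-scale range = 4.3 V. LSB = 4.3 V / 2^13 ≈ 0.5249 mV.
(V_in − V_min) × 2^13/range = (1.45516 − (0)) × 8192/4.3 = 2772.249.
Floor → code = 2772.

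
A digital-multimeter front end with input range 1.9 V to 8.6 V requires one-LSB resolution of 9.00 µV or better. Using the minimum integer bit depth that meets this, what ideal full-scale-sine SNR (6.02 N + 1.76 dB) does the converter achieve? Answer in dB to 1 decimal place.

122.2 dB

The full-scale span is 8.6 − (1.9) = 6.7 V.
Required number of levels: 6.7/9.00 µV = 744440; smallest N with 2^N ≥ that is 20.
SNR = 6.02 × 20 + 1.76 = 122.16 dB.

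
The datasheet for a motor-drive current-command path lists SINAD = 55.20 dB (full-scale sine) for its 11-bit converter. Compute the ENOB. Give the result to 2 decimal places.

8.88 bits

(55.20 − 1.76) / 6.02 = 53.44/6.02 = 8.8771 effective bits.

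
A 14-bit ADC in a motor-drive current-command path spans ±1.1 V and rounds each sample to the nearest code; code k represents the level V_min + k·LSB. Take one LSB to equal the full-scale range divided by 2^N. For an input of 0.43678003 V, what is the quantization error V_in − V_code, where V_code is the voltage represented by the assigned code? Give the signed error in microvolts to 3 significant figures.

−24.2 µV

Span: 1.1 V − (-1.1 V) = 2.2 V. LSB = 2.2 V / 2^14 ≈ 134.3 µV.
Position in LSBs: (0.43678003 − (-1.1)) × 16384/2.2 = 11444.8200; rounding gives k = 11445.
V_code = -1.1 + (11445/16384) × 2.2 = 0.43680419922 V.
V_in − V_code = 0.43678003 − (0.43680419922) = −24.2 µV.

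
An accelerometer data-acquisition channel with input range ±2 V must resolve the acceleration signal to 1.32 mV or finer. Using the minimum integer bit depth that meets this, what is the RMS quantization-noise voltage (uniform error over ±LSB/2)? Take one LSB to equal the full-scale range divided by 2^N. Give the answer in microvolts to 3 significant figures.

The full-scale span is 2 − (-2) = 4 V.
Levels needed ≥ 4/1.32 mV = 3030. 2^12 = 4096 suffices, so N_min = 12.
One LSB is 4 V / 4096 = 0.97656 mV.
V_rms = LSB/√12 = 282 µV.

282 µV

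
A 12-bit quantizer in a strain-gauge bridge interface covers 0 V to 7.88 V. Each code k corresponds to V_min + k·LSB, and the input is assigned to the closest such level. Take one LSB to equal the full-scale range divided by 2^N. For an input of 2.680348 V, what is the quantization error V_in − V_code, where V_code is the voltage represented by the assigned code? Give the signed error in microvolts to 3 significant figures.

Span = 7.88 V. LSB = 7.88 V / 2^12 ≈ 1.924 mV.
(V_in − V_min)/LSB = (2.680348 − (0)) × 4096/7.88 = 1393.2367 → nearest code k = 1393.
V_code = V_min + k × range/2^12 = 0 + 1393 × 7.88/4096 = 2.679892578 V.
Error = V_in − V_code = 2.680348 − (2.679892578) = +455 µV.

+455 µV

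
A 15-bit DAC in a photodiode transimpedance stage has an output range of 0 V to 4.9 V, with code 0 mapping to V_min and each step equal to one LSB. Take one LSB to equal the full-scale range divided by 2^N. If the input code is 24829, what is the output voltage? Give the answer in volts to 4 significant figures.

Full-scale range = 4.9 V. LSB = 4.9 V / 2^15.
Output = V_min + (24829/32768) × range = 0 + 0.757721 × 4.9 V
      = 0 + 3.71283 = 3.71283 V.

3.713 V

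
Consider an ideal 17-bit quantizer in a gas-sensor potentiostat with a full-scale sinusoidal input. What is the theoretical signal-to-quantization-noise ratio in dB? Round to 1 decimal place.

104.1 dB

SNR = 6.02·17 + 1.76 = 104.10 dB.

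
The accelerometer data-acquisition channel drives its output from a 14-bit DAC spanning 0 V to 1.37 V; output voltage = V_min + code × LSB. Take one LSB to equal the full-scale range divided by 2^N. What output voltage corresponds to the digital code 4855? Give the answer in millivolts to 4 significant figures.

V_FS = 1.37 V. LSB = 1.37 V / 2^14.
V_out = V_min + code × LSB = 0 V + 4855 × 1.37 V / 16384
      = 0 V + 0.405966 V = 0.405966 V.

406.0 mV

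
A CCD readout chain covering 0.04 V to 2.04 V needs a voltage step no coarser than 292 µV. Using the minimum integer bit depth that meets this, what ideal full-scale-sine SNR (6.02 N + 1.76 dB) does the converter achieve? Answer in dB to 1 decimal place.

Full-scale range = 2.04 V − (0.04 V) = 2 V.
2 V / 292 µV = 6849. Since 2^12 = 4096 and 2^13 = 8192, N = 13.
SNR = 6.02 × 13 + 1.76 = 80.02 dB.

80.0 dB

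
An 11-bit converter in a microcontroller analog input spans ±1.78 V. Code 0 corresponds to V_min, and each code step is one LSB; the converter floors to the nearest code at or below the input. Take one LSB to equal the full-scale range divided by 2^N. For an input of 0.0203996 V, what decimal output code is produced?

The full-scale span is 1.78 − (-1.78) = 3.56 V. LSB = 3.56 V / 2^11 ≈ 1.738 mV.
V_in − V_min = 0.0203996 − (-1.78) = 1.8003996 V.
Divide by LSB: 1.8003996 × 2048/3.56 = 1035.7355.
Truncating gives code 1035.

1035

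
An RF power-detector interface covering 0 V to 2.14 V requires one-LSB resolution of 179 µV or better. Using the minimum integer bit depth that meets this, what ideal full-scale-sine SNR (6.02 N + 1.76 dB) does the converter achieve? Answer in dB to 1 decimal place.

86.0 dB

Full-scale range = 2.14 V.
Levels needed ≥ 2.14/179 µV = 11960. 2^14 = 16384 suffices, so N_min = 14.
Ideal SNR at N = 14: 6.02·14 + 1.76 = 86.0 dB.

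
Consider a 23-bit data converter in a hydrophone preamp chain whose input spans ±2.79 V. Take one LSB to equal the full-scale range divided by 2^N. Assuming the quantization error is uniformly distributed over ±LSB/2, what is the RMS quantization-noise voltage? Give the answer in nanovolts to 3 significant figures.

Span: 2.79 V − (-2.79 V) = 5.58 V.
LSB = 5.58 V ÷ 2^23 = 5.58/8388608 V = 0.66519 µV.
σ_q = LSB/√12 = 0.66519 µV/3.4641 = 192 nV.

192 nV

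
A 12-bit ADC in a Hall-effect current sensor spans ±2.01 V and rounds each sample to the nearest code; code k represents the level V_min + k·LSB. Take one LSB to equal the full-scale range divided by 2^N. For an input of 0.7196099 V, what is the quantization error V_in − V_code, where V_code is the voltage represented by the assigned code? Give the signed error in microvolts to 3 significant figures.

Full-scale range = 2.01 V − (-2.01 V) = 4.02 V. LSB = 4.02 V / 2^12 ≈ 0.9814 mV.
(0.7196099 − (-2.01)) / LSB = 2.7296099 × 4096/4.02 = 2781.2145. Nearest integer: k = 2781.
V_code = V_min + k × range/2^12 = -2.01 + 2781 × 4.02/4096 = 0.7193994141 V.
Error = V_in − V_code = 0.7196099 − (0.7193994141) = +210 µV.

+210 µV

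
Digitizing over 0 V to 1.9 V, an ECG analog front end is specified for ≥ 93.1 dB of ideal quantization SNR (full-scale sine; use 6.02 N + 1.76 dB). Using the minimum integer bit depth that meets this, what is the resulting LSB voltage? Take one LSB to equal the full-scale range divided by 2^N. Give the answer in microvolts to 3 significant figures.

29.0 µV

V_FS = 1.9 V.
N ≥ (93.1 − 1.76)/6.02 = 15.173 → N_min = 16.
One LSB is 1.9 V / 65536 = 29.0 µV.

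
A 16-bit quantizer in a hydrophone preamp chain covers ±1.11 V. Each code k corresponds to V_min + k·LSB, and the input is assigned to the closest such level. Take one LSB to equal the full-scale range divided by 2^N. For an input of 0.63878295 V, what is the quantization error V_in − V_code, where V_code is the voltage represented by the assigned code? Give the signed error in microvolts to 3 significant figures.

The full-scale span is 1.11 − (-1.11) = 2.22 V. LSB = 2.22 V / 2^16 ≈ 33.87 µV.
(V_in − V_min)/LSB = (0.63878295 − (-1.11)) × 65536/2.22 = 51625.3331 → nearest code k = 51625.
V_code = -1.11 + (51625/65536) × 2.22 = 0.63877166748 V.
Error = V_in − V_code = 0.63878295 − (0.63877166748) = +11.3 µV.

+11.3 µV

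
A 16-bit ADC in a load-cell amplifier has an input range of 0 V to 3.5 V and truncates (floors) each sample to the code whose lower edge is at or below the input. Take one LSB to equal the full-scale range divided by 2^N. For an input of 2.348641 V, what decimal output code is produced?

43977

Span = 3.5 V. LSB = 3.5 V / 2^16 ≈ 53.41 µV.
V_in − V_min = 2.348641 − (0) = 2.348641 V.
Divide by LSB: 2.348641 × 65536/3.5 = 43977.2962.
Truncating gives code 43977.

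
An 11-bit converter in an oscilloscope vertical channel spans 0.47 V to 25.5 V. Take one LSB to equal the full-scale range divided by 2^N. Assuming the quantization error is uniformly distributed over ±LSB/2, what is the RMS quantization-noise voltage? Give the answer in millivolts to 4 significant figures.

3.528 mV

Range = 25.5 − (0.47) = 25.03 V.
LSB = 25.03 V ÷ 2^11 = 25.03/2048 V = 12.2217 mV.
For a uniform distribution on [−LSB/2, +LSB/2], V_rms = LSB/√12 = 12.2217 mV/3.4641 = 3.528 mV.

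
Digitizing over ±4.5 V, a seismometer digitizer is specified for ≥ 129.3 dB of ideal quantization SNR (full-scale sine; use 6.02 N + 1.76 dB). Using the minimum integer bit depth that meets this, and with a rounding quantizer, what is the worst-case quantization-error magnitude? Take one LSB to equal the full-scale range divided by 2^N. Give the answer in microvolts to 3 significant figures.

Full-scale range = 4.5 V − (-4.5 V) = 9 V.
6.02 N + 1.76 ≥ 129.3 gives N ≥ 21.186, so the minimum integer is 22.
One LSB is 9 V / 4194304 = 2.1458 µV.
|e|_max = LSB/2 = 1.07 µV.

1.07 µV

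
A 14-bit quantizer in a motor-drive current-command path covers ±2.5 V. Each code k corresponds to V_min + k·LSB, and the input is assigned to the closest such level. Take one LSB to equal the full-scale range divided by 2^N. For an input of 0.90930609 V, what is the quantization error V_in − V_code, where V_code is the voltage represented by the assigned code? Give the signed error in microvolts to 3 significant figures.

Full-scale range = 2.5 V − (-2.5 V) = 5 V. LSB = 5 V / 2^14 ≈ 305.2 µV.
(V_in − V_min)/LSB = (0.90930609 − (-2.5)) × 16384/5 = 11171.6142 → nearest code k = 11172.
V_code = -2.5 + (11172/16384) × 5 = 0.90942382813 V.
Error = V_in − V_code = 0.90930609 − (0.90942382813) = −118 µV.

−118 µV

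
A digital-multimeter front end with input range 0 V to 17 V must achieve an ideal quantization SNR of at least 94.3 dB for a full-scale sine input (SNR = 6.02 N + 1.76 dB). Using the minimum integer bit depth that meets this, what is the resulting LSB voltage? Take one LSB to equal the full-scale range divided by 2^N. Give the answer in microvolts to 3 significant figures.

259 µV

Full-scale range = 17 V.
N ≥ (94.3 − 1.76)/6.02 = 15.372 → N_min = 16.
One LSB is 17 V / 65536 = 259 µV.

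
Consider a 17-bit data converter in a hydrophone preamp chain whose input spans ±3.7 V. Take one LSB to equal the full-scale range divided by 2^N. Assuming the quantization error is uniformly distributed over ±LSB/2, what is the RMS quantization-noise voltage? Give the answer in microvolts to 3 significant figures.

16.3 µV

Span: 3.7 V − (-3.7 V) = 7.4 V.
One LSB is 7.4 V / 131072 = 56.458 µV.
RMS of a uniform error over width LSB is LSB/√12 = 16.3 µV.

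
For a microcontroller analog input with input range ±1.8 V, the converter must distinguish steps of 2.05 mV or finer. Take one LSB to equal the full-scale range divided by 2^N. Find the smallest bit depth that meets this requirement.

Range = 1.8 − (-1.8) = 3.6 V.
Required number of levels: 3.6/2.05 mV = 1756.1; smallest N with 2^N ≥ that is 11.

11 bits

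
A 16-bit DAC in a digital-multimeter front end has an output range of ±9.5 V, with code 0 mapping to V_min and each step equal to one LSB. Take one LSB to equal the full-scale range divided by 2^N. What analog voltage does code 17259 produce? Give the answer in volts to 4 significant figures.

-4.496 V

The full-scale span is 9.5 − (-9.5) = 19 V. LSB = 19 V / 2^16.
V_out = -9.5 + 17259 × (19/65536) V
      = -9.5 + 5.00368 = -4.49632 V.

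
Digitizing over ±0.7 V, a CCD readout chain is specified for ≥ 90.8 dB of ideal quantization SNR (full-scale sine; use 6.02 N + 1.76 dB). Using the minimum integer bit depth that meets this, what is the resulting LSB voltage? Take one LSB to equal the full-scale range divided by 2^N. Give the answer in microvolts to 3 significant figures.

Full-scale range = 0.7 V − (-0.7 V) = 1.4 V.
Required N = ⌈(90.8 − 1.76)/6.02⌉ = ⌈14.791⌉ = 15.
LSB = 1.4 V ÷ 2^15 = 1.4/32768 V = 42.7 µV.

42.7 µV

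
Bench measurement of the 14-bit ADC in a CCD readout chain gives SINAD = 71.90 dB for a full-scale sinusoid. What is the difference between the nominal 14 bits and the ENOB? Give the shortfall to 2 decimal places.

2.35 bits

Effective bits = (71.90 − 1.76)/6.02 = 11.6512.
Shortfall = 14 − 11.6512 = 2.3488 bits.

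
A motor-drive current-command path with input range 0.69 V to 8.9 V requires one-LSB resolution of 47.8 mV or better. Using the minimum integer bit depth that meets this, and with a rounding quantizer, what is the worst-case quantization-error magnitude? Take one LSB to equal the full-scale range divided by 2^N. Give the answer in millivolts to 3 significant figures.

16.0 mV

Span: 8.9 V − (0.69 V) = 8.21 V.
Need 2^N ≥ 8.21 V / 47.8 mV = 171.8 → N_min = 8.
One LSB is 8.21 V / 256 = 32.070 mV.
Half an LSB is 16.0 mV.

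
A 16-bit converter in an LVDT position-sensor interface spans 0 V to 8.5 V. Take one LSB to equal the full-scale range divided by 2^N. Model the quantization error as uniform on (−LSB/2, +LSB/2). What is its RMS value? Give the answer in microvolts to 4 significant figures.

37.44 µV

V_FS = 8.5 V.
LSB = 8.5 V / 2^16 = 129.700 µV.
RMS of a uniform error over width LSB is LSB/√12 = 37.44 µV.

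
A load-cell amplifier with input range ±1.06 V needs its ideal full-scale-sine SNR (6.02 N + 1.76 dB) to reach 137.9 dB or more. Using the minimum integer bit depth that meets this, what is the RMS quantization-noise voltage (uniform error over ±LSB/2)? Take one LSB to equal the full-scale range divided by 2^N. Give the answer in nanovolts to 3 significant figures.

73.0 nV

Range = 1.06 − (-1.06) = 2.12 V.
N ≥ (137.9 − 1.76)/6.02 = 22.615 → N_min = 23.
One LSB is 2.12 V / 8388608 = 252.72 nV.
RMS noise = LSB/√12 = 73.0 nV.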